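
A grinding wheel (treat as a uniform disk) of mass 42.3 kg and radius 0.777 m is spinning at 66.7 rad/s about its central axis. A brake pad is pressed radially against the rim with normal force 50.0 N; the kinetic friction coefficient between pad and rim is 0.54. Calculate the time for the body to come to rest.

t ≈ 40.6 s

I = ½MR² = (1/2)(42.3)(0.777)² = 12.77 kg·m².
Friction force f = μN = (0.54)(50.0) = 27.00 N at the rim; torque magnitude τ = fR = 20.98 N·m, opposing ω.
|α| = τ/I = 20.98/12.77 = 1.643 rad/s² (deceleration).
0 = ω₀ − |α|t ⇒ t = ω₀/|α| = 66.7/1.643 = 40.60 s.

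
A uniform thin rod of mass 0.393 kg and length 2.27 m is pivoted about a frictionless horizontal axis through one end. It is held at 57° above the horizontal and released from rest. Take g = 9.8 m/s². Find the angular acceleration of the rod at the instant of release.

About the pivot, I = (1/3)ML² = (1/3)(0.393)(2.27)² = 0.6750 kg·m².
The weight acts at the center, a distance L/2 = 1.135 m from the pivot; τ = Mg(L/2) cos 57° = 2.381 N·m.
α = τ/I = 2.381/0.6750 = 3.527 rad/s².

α ≈ 3.53 rad/s²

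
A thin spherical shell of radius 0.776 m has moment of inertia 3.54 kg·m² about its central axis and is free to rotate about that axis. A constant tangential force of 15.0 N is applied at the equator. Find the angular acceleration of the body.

α ≈ 3.29 rad/s²

τ = F R = (15.0)(0.776) = 11.64 N·m.
Newton's second law for rotation, τ = Iα, gives α = τ/I = 11.64/3.540 = 3.288 rad/s².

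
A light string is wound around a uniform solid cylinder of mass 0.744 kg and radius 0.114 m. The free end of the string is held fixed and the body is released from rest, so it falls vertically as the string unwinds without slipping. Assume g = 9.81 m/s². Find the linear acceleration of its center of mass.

Translation: Mg − T = Ma. Rotation about the center: TR = Iα with I = ½MR².
With a = αR: T = (I/R²)a = (1/2)M a, so Mg = (1 + 0.5000)Ma.
a = g/(1 + 0.5000) = 9.81/1.500 = 6.540 m/s².

a ≈ 6.54 m/s²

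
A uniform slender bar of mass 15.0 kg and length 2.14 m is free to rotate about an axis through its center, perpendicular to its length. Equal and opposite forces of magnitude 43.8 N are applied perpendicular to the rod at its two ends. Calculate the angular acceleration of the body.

α ≈ 16.4 rad/s²

I = (1/12)ML² = (1/12)(15.0)(2.14)² = 5.725 kg·m².
The couple gives τ = F·(L/2) + F·(L/2) = F L = (43.8)(2.14) = 93.73 N·m.
From τ = Iα: α = 93.73/5.725 = 16.37 rad/s².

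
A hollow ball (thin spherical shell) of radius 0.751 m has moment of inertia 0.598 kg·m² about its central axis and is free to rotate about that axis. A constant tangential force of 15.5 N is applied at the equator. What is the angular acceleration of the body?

α ≈ 19.5 rad/s²

τ = F R = (15.5)(0.751) = 11.64 N·m.
From τ = Iα: α = 11.64/0.5980 = 19.47 rad/s².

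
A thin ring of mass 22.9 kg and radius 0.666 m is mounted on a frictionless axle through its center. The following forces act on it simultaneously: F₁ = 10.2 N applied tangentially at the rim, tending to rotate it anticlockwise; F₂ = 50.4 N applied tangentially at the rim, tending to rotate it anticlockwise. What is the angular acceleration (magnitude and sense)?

α ≈ 3.97 rad/s², anticlockwise

I = MR² = (22.9)(0.666)² = 10.16 kg·m².
Taking anticlockwise as positive: τ₁ = +(10.2)(0.666) = +6.793 N·m; τ₂ = +(50.4)(0.666) = +33.57 N·m.
Net torque τ = 40.36 N·m.
α = τ/I = 40.36/10.16 = 3.973 rad/s².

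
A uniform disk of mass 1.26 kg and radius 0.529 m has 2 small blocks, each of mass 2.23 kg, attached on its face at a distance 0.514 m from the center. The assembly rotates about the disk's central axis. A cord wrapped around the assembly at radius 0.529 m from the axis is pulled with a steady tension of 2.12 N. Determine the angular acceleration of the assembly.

I_disk = ½MR² = ½(1.26)(0.529)² = 0.1763 kg·m².
I_blocks = 2·m·r² = 2(2.23)(0.514)² = 1.178 kg·m².
Total I = 1.355 kg·m².
τ = F r = (2.12)(0.529) = 1.121 N·m.
α = τ/I = 1.121/1.355 = 0.8279 rad/s².

α ≈ 0.828 rad/s²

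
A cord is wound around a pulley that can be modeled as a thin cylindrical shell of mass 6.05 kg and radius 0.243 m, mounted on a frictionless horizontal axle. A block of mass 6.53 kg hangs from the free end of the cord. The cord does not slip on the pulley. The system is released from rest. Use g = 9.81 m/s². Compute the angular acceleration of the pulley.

α ≈ 21.0 rad/s²

I = MR² = (6.05)(0.243)² = 0.3572 kg·m².
Block: mg − T = ma. Pulley: TR = Iα. No-slip: a = αR, so T = (I/R²)a = 6.050·a.
Then mg = (m + 6.050)a, so a = (6.53)(9.81)/(6.53 + 6.050) = 5.092 m/s².
α = a/R = 5.092/0.243 = 20.96 rad/s².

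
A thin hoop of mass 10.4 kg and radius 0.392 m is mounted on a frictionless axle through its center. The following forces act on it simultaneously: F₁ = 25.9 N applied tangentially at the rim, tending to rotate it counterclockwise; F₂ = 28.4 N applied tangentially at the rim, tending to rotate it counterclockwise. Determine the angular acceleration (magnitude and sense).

I = MR² = (10.4)(0.392)² = 1.598 kg·m².
Taking counterclockwise as positive: τ₁ = +(25.9)(0.392) = +10.15 N·m; τ₂ = +(28.4)(0.392) = +11.13 N·m.
Net torque τ = 21.29 N·m.
α = τ/I = 21.29/1.598 = 13.32 rad/s².

α ≈ 13.3 rad/s², counterclockwise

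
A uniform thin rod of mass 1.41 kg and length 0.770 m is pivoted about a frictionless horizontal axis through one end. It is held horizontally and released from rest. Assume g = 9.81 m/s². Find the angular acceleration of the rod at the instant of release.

About the pivot, I = (1/3)ML² = (1/3)(1.41)(0.770)² = 0.2787 kg·m².
The weight acts at the center, a distance L/2 = 0.3850 m from the pivot; τ = Mg(L/2) = 5.325 N·m.
α = τ/I = 5.325/0.2787 = 19.11 rad/s².

α ≈ 19.1 rad/s²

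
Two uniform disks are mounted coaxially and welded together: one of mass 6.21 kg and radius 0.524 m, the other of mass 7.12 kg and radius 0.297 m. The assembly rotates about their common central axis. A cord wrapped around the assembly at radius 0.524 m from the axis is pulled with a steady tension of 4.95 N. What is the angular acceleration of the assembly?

I = ½M₁R₁² + ½M₂R₂² = ½(6.21)(0.524)² + ½(7.12)(0.297)² = 1.167 kg·m².
τ = F r = (4.95)(0.524) = 2.594 N·m.
α = τ/I = 2.594/1.167 = 2.223 rad/s².

α ≈ 2.22 rad/s²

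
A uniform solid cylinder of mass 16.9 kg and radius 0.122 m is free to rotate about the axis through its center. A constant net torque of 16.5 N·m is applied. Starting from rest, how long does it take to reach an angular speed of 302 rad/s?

I = ½MR² = (1/2)(16.9)(0.122)² = 0.1258 kg·m².
α = τ/I = 16.5/0.1258 = 131.2 rad/s².
ω = αt ⇒ t = ω/α = 302/131.2 = 2.302 s.

t ≈ 2.30 s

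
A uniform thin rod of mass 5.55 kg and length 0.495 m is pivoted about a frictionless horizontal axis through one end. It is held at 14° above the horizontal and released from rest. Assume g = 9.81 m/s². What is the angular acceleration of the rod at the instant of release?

α ≈ 28.8 rad/s²

About the pivot, I = (1/3)ML² = (1/3)(5.55)(0.495)² = 0.4533 kg·m².
The weight acts at the center, a distance L/2 = 0.2475 m from the pivot; τ = Mg(L/2) cos 14° = 13.07 N·m.
α = τ/I = 13.07/0.4533 = 28.84 rad/s².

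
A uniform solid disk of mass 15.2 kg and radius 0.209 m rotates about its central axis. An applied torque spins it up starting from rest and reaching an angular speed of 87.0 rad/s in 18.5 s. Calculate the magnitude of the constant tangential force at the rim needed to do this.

F ≈ 7.47 N

I = ½MR² = (1/2)(15.2)(0.209)² = 0.3320 kg·m².
α = Δω/Δt = (87.0 − 0)/18.5 = 4.703 rad/s².
The required torque is τ = Iα = (0.3320)(4.703) = 1.561 N·m.
A tangential force at the rim gives τ = FR, so F = τ/R = 1.561/0.209 = 7.470 N.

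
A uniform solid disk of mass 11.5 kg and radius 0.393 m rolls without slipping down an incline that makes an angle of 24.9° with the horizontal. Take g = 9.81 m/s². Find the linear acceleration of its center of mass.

a ≈ 2.75 m/s²

Translation along the incline: Mg sinθ − f = Ma.
Rotation about the center: fR = Iα with I = ½MR². No-slip gives a = αR, so f = (I/R²)a = (1/2)M a.
Substituting: Mg sinθ = (1 + 0.5000)Ma, so a = g sinθ/(1 + 0.5000) = (9.81) sin 24.9° / 1.500 = 2.754 m/s².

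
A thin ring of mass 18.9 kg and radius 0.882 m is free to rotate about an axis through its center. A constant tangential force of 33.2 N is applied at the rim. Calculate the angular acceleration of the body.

α ≈ 1.99 rad/s²

I = MR² = (18.9)(0.882)² = 14.70 kg·m².
τ = F R = (33.2)(0.882) = 29.28 N·m.
Newton's second law for rotation, τ = Iα, gives α = τ/I = 29.28/14.70 = 1.992 rad/s².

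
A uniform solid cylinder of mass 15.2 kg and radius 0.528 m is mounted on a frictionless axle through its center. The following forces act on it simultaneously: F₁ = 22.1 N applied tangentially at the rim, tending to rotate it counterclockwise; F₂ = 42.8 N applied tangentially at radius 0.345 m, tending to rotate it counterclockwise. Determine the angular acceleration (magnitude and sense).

α ≈ 12.5 rad/s², counterclockwise

I = ½MR² = (1/2)(15.2)(0.528)² = 2.119 kg·m².
Taking counterclockwise as positive: τ₁ = +(22.1)(0.528) = +11.67 N·m; τ₂ = +(42.8)(0.345) = +14.77 N·m.
Net torque τ = 26.43 N·m.
α = τ/I = 26.43/2.119 = 12.48 rad/s².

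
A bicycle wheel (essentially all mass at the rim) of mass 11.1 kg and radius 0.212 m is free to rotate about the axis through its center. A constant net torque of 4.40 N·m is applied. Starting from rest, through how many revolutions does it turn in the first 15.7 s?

I = MR² = (11.1)(0.212)² = 0.4989 kg·m².
α = τ/I = 4.40/0.4989 = 8.820 rad/s².
θ = ½αt² = ½(8.820)(15.7)² = 1087 rad.
Revolutions = θ/(2π) = 173.0.

≈ 173 revolutions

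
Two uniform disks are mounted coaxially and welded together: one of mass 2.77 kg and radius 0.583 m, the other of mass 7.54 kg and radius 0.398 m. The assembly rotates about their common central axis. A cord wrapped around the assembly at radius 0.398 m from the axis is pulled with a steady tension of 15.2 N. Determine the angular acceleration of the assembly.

α ≈ 5.66 rad/s²

I = ½M₁R₁² + ½M₂R₂² = ½(2.77)(0.583)² + ½(7.54)(0.398)² = 1.068 kg·m².
τ = F r = (15.2)(0.398) = 6.050 N·m.
α = τ/I = 6.050/1.068 = 5.665 rad/s².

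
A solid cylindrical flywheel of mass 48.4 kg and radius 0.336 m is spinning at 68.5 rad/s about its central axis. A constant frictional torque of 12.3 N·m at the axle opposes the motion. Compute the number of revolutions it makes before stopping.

I = ½MR² = (1/2)(48.4)(0.336)² = 2.732 kg·m².
The net torque has magnitude 12.3 N·m, opposing ω.
|α| = τ/I = 12.30/2.732 = 4.502 rad/s² (deceleration).
ω² = ω₀² − 2|α|θ with ω = 0 ⇒ θ = ω₀²/(2|α|) = 521.1 rad = 82.94 rev.

≈ 82.9 revolutions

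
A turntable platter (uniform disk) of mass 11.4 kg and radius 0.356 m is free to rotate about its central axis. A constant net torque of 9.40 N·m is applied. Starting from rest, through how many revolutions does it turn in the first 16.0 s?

I = ½MR² = (1/2)(11.4)(0.356)² = 0.7224 kg·m².
α = τ/I = 9.40/0.7224 = 13.01 rad/s².
θ = ½αt² = ½(13.01)(16.0)² = 1666 rad.
Revolutions = θ/(2π) = 265.1.

≈ 265 revolutions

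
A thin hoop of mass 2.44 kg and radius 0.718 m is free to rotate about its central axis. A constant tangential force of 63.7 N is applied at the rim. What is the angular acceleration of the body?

I = MR² = (2.44)(0.718)² = 1.258 kg·m².
τ = F R = (63.7)(0.718) = 45.74 N·m.
Newton's second law for rotation, τ = Iα, gives α = τ/I = 45.74/1.258 = 36.36 rad/s².

α ≈ 36.4 rad/s²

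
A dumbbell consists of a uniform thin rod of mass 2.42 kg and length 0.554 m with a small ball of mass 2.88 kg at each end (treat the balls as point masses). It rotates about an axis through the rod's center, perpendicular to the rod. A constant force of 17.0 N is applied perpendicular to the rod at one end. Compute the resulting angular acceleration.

I_rod = (1/12)ML² = (1/12)(2.42)(0.554)² = 0.06189 kg·m².
I_balls = 2·m·(L/2)² = 2(2.88)(0.2770)² = 0.4420 kg·m².
Total I = 0.5039 kg·m².
τ = F·(L/2) = (17.0)(0.277) = 4.709 N·m.
α = τ/I = 4.709/0.5039 = 9.346 rad/s².

α ≈ 9.35 rad/s²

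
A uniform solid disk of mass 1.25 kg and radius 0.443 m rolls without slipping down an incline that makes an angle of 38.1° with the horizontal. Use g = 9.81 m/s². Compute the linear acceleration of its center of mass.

a ≈ 4.04 m/s²

Translation along the incline: Mg sinθ − f = Ma.
Rotation about the center: fR = Iα with I = ½MR². No-slip gives a = αR, so f = (I/R²)a = (1/2)M a.
Substituting: Mg sinθ = (1 + 0.5000)Ma, so a = g sinθ/(1 + 0.5000) = (9.81) sin 38.1° / 1.500 = 4.035 m/s².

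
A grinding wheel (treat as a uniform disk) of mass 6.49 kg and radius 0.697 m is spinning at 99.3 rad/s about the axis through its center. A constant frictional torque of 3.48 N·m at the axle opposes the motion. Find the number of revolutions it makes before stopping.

I = ½MR² = (1/2)(6.49)(0.697)² = 1.576 kg·m².
The net torque has magnitude 3.48 N·m, opposing ω.
|α| = τ/I = 3.480/1.576 = 2.207 rad/s² (deceleration).
ω² = ω₀² − 2|α|θ with ω = 0 ⇒ θ = ω₀²/(2|α|) = 2233 rad = 355.5 rev.

≈ 355 revolutions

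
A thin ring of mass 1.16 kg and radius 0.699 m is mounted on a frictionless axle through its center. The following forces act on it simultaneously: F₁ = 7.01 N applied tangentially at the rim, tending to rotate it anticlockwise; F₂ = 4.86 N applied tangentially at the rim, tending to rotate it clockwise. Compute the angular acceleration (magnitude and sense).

I = MR² = (1.16)(0.699)² = 0.5668 kg·m².
Taking anticlockwise as positive: τ₁ = +(7.01)(0.699) = +4.900 N·m; τ₂ = −(4.86)(0.699) = −3.397 N·m.
Net torque τ = 1.503 N·m.
α = τ/I = 1.503/0.5668 = 2.652 rad/s².

α ≈ 2.65 rad/s², anticlockwise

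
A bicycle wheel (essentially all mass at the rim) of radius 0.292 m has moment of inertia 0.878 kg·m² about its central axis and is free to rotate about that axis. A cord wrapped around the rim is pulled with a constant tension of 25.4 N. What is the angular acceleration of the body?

τ = F R = (25.4)(0.292) = 7.417 N·m.
Newton's second law for rotation, τ = Iα, gives α = τ/I = 7.417/0.8780 = 8.447 rad/s².

α ≈ 8.45 rad/s²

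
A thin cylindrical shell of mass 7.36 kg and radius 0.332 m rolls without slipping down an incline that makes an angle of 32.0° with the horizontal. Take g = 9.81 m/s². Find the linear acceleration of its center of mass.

Translation along the incline: Mg sinθ − f = Ma.
Rotation about the center: fR = Iα with I = MR². No-slip gives a = αR, so f = (I/R²)a = M a.
Substituting: Mg sinθ = (1 + 1.000)Ma, so a = g sinθ/(1 + 1.000) = (9.81) sin 32.0° / 2.000 = 2.599 m/s².

a ≈ 2.60 m/s²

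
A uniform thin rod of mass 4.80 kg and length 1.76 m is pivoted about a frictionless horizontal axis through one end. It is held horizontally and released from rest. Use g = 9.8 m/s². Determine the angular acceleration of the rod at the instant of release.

About the pivot, I = (1/3)ML² = (1/3)(4.80)(1.76)² = 4.956 kg·m².
The weight acts at the center, a distance L/2 = 0.8800 m from the pivot; τ = Mg(L/2) = 41.40 N·m.
α = τ/I = 41.40/4.956 = 8.352 rad/s².
(Equivalently α = (3g/(2L)) = 8.352 rad/s².)

α ≈ 8.35 rad/s²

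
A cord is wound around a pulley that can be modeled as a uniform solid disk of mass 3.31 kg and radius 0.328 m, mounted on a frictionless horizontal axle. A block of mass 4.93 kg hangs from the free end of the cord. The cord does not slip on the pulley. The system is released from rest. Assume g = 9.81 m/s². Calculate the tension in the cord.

I = ½MR² = (1/2)(3.31)(0.328)² = 0.1781 kg·m².
Block: mg − T = ma. Pulley: TR = Iα. No-slip: a = αR, so T = (I/R²)a = 1.655·a.
Then mg = (m + 1.655)a, so a = (4.93)(9.81)/(4.93 + 1.655) = 7.344 m/s².
T = 1.655·a = 12.16 N.

T ≈ 12.2 N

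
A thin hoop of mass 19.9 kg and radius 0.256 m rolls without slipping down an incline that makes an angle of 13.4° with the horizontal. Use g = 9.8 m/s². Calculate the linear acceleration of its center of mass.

Translation along the incline: Mg sinθ − f = Ma.
Rotation about the center: fR = Iα with I = MR². No-slip gives a = αR, so f = (I/R²)a = M a.
Substituting: Mg sinθ = (1 + 1.000)Ma, so a = g sinθ/(1 + 1.000) = (9.8) sin 13.4° / 2.000 = 1.136 m/s².

a ≈ 1.14 m/s²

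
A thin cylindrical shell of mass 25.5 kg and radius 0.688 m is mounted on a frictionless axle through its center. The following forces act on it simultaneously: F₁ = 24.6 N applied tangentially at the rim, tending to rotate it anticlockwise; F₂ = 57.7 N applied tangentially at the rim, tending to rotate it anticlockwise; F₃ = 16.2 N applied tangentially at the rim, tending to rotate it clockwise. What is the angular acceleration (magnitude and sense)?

I = MR² = (25.5)(0.688)² = 12.07 kg·m².
Taking anticlockwise as positive: τ₁ = +(24.6)(0.688) = +16.92 N·m; τ₂ = +(57.7)(0.688) = +39.70 N·m; τ₃ = −(16.2)(0.688) = −11.15 N·m.
Net torque τ = 45.48 N·m.
α = τ/I = 45.48/12.07 = 3.768 rad/s².

α ≈ 3.77 rad/s², anticlockwise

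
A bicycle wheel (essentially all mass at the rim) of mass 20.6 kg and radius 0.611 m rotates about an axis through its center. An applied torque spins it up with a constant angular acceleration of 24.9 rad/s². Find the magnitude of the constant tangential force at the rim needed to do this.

F ≈ 313 N

I = MR² = (20.6)(0.611)² = 7.690 kg·m².
The required torque is τ = Iα = (7.690)(24.90) = 191.5 N·m.
A tangential force at the rim gives τ = FR, so F = τ/R = 191.5/0.611 = 313.4 N.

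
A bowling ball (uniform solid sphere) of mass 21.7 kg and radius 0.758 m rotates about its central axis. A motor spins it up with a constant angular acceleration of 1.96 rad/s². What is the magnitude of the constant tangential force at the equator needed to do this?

F ≈ 12.9 N

I = (2/5)MR² = (2/5)(21.7)(0.758)² = 4.987 kg·m².
The required torque is τ = Iα = (4.987)(1.960) = 9.775 N·m.
A tangential force at the equator gives τ = FR, so F = τ/R = 9.775/0.758 = 12.90 N.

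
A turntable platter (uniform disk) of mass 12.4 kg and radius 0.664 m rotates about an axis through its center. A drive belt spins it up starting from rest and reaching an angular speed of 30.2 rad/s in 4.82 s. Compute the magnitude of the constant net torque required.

I = ½MR² = (1/2)(12.4)(0.664)² = 2.734 kg·m².
α = Δω/Δt = (30.2 − 0)/4.82 = 6.266 rad/s².
τ = Iα = (2.734)(6.266) = 17.13 N·m.

τ ≈ 17.1 N·m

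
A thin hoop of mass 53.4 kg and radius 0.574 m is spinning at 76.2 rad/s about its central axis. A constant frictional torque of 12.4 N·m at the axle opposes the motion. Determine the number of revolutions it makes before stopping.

I = MR² = (53.4)(0.574)² = 17.59 kg·m².
The net torque has magnitude 12.4 N·m, opposing ω.
|α| = τ/I = 12.40/17.59 = 0.7048 rad/s² (deceleration).
ω² = ω₀² − 2|α|θ with ω = 0 ⇒ θ = ω₀²/(2|α|) = 4119 rad = 655.6 rev.

≈ 656 revolutions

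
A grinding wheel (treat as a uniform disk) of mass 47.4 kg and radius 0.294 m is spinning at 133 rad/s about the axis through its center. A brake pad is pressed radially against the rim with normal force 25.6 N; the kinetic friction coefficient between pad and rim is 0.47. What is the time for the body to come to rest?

t ≈ 77.0 s

I = ½MR² = (1/2)(47.4)(0.294)² = 2.049 kg·m².
Friction force f = μN = (0.47)(25.6) = 12.03 N at the rim; torque magnitude τ = fR = 3.537 N·m, opposing ω.
|α| = τ/I = 3.537/2.049 = 1.727 rad/s² (deceleration).
0 = ω₀ − |α|t ⇒ t = ω₀/|α| = 133/1.727 = 77.02 s.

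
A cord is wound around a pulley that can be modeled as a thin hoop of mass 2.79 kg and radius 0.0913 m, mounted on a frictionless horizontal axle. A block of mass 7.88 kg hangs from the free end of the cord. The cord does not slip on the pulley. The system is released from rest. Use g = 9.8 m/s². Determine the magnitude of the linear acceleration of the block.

I = MR² = (2.79)(0.0913)² = 0.02326 kg·m².
Block: mg − T = ma. Pulley: TR = Iα. No-slip: a = αR, so T = (I/R²)a = 2.790·a.
Then mg = (m + 2.790)a, so a = (7.88)(9.8)/(7.88 + 2.790) = 7.237 m/s².

a ≈ 7.24 m/s²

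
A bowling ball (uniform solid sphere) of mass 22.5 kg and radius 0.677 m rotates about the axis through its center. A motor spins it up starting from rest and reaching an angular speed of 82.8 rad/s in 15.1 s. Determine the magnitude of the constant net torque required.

τ ≈ 22.6 N·m

I = (2/5)MR² = (2/5)(22.5)(0.677)² = 4.125 kg·m².
α = Δω/Δt = (82.8 − 0)/15.1 = 5.483 rad/s².
τ = Iα = (4.125)(5.483) = 22.62 N·m.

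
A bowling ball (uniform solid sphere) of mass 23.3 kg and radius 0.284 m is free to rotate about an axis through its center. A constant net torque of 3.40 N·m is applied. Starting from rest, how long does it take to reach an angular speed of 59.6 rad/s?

t ≈ 13.2 s

I = (2/5)MR² = (2/5)(23.3)(0.284)² = 0.7517 kg·m².
α = τ/I = 3.40/0.7517 = 4.523 rad/s².
ω = αt ⇒ t = ω/α = 59.6/4.523 = 13.18 s.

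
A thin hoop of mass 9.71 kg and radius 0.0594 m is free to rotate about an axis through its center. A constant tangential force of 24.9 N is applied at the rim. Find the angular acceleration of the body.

I = MR² = (9.71)(0.0594)² = 0.03426 kg·m².
τ = F R = (24.9)(0.0594) = 1.479 N·m.
Newton's second law for rotation, τ = Iα, gives α = τ/I = 1.479/0.03426 = 43.17 rad/s².

α ≈ 43.2 rad/s²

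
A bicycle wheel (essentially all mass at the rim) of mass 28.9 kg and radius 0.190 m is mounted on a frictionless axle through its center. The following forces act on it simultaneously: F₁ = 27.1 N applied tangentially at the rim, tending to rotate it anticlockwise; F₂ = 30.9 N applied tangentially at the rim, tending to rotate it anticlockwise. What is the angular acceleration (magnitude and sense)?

α ≈ 10.6 rad/s², anticlockwise

I = MR² = (28.9)(0.190)² = 1.043 kg·m².
Taking anticlockwise as positive: τ₁ = +(27.1)(0.190) = +5.149 N·m; τ₂ = +(30.9)(0.190) = +5.871 N·m.
Net torque τ = 11.02 N·m.
α = τ/I = 11.02/1.043 = 10.56 rad/s².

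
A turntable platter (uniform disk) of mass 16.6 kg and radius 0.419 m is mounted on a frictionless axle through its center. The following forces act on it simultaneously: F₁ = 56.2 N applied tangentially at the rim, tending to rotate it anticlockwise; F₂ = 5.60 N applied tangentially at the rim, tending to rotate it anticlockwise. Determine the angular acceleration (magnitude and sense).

I = ½MR² = (1/2)(16.6)(0.419)² = 1.457 kg·m².
Taking anticlockwise as positive: τ₁ = +(56.2)(0.419) = +23.55 N·m; τ₂ = +(5.60)(0.419) = +2.346 N·m.
Net torque τ = 25.89 N·m.
α = τ/I = 25.89/1.457 = 17.77 rad/s².

α ≈ 17.8 rad/s², anticlockwise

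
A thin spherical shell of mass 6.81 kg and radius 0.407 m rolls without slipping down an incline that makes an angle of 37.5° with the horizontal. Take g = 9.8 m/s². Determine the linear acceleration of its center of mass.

a ≈ 3.58 m/s²

Translation along the incline: Mg sinθ − f = Ma.
Rotation about the center: fR = Iα with I = (2/3)MR². No-slip gives a = αR, so f = (I/R²)a = (2/3)M a.
Substituting: Mg sinθ = (1 + 0.6667)Ma, so a = g sinθ/(1 + 0.6667) = (9.8) sin 37.5° / 1.667 = 3.580 m/s².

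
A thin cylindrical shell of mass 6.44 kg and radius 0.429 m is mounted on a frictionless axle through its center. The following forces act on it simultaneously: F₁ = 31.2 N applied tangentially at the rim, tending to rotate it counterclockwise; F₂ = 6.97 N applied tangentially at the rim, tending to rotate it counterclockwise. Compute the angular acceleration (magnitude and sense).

α ≈ 13.8 rad/s², counterclockwise

I = MR² = (6.44)(0.429)² = 1.185 kg·m².
Taking counterclockwise as positive: τ₁ = +(31.2)(0.429) = +13.38 N·m; τ₂ = +(6.97)(0.429) = +2.990 N·m.
Net torque τ = 16.37 N·m.
α = τ/I = 16.37/1.185 = 13.82 rad/s².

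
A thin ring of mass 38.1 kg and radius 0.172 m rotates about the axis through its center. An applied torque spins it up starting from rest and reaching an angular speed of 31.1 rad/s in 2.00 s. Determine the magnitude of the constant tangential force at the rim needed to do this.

F ≈ 102 N

I = MR² = (38.1)(0.172)² = 1.127 kg·m².
α = Δω/Δt = (31.1 − 0)/2.00 = 15.55 rad/s².
The required torque is τ = Iα = (1.127)(15.55) = 17.53 N·m.
A tangential force at the rim gives τ = FR, so F = τ/R = 17.53/0.172 = 101.9 N.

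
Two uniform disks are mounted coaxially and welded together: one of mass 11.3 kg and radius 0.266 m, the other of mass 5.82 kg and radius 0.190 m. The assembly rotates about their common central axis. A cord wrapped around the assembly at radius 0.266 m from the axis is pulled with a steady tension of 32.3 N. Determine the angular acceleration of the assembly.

α ≈ 17.0 rad/s²

I = ½M₁R₁² + ½M₂R₂² = ½(11.3)(0.266)² + ½(5.82)(0.190)² = 0.5048 kg·m².
τ = F r = (32.3)(0.266) = 8.592 N·m.
α = τ/I = 8.592/0.5048 = 17.02 rad/s².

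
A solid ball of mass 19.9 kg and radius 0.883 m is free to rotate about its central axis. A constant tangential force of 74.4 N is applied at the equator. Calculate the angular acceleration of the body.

I = (2/5)MR² = (2/5)(19.9)(0.883)² = 6.206 kg·m².
τ = F R = (74.4)(0.883) = 65.70 N·m.
From τ = Iα: α = 65.70/6.206 = 10.59 rad/s².

α ≈ 10.6 rad/s²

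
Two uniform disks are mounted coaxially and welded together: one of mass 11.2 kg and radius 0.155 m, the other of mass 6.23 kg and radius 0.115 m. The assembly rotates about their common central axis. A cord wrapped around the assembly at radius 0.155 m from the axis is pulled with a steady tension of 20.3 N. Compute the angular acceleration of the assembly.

α ≈ 17.9 rad/s²

I = ½M₁R₁² + ½M₂R₂² = ½(11.2)(0.155)² + ½(6.23)(0.115)² = 0.1757 kg·m².
τ = F r = (20.3)(0.155) = 3.147 N·m.
α = τ/I = 3.147/0.1757 = 17.90 rad/s².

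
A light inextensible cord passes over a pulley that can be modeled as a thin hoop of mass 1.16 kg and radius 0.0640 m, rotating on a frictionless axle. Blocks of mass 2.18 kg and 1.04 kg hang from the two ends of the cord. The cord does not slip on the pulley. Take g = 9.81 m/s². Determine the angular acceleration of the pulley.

α ≈ 39.9 rad/s²

I = MR² = (1.16)(0.0640)² = 0.004751 kg·m².
Heavier block: m₁g − T₁ = m₁a. Lighter block: T₂ − m₂g = m₂a.
Pulley: (T₁ − T₂)R = Iα = I(a/R), so T₁ − T₂ = (I/R²)a = 1·M_p a = 1.160·a.
Adding the three: (m₁ − m₂)g = (m₁ + m₂ + 1.160)a, so a = (2.18 − 1.04)(9.81)/(2.18 + 1.04 + 1.160) = 2.553 m/s².
α = a/R = 2.553/0.0640 = 39.90 rad/s².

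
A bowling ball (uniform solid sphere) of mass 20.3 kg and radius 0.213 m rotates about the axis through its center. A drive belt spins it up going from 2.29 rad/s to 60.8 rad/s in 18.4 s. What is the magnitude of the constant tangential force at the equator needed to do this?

I = (2/5)MR² = (2/5)(20.3)(0.213)² = 0.3684 kg·m².
α = Δω/Δt = (60.8 − 2.29)/18.4 = 3.180 rad/s².
The required torque is τ = Iα = (0.3684)(3.180) = 1.171 N·m.
A tangential force at the equator gives τ = FR, so F = τ/R = 1.171/0.213 = 5.500 N.

F ≈ 5.50 N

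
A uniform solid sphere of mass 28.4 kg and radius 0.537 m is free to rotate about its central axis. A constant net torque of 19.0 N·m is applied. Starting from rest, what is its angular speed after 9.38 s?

I = (2/5)MR² = (2/5)(28.4)(0.537)² = 3.276 kg·m².
α = τ/I = 19.0/3.276 = 5.800 rad/s².
ω = ω₀ + αt = 0 + (5.800)(9.38) = 54.40 rad/s.

ω ≈ 54.4 rad/s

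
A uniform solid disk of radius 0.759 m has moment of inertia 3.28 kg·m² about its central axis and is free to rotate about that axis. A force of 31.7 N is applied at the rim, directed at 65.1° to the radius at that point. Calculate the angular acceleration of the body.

α ≈ 6.65 rad/s²

Only the tangential component produces torque: τ = F R sinθ = (31.7)(0.759) sin 65.1° = 21.82 N·m.
From τ = Iα: α = 21.82/3.280 = 6.654 rad/s².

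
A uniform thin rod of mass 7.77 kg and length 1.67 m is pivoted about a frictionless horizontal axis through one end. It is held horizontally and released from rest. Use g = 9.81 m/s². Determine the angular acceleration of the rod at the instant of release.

About the pivot, I = (1/3)ML² = (1/3)(7.77)(1.67)² = 7.223 kg·m².
The weight acts at the center, a distance L/2 = 0.8350 m from the pivot; τ = Mg(L/2) = 63.65 N·m.
α = τ/I = 63.65/7.223 = 8.811 rad/s².

α ≈ 8.81 rad/s²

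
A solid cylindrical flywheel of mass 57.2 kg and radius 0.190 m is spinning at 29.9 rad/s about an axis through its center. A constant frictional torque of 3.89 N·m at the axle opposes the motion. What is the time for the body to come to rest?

I = ½MR² = (1/2)(57.2)(0.190)² = 1.032 kg·m².
The net torque has magnitude 3.89 N·m, opposing ω.
|α| = τ/I = 3.890/1.032 = 3.768 rad/s² (deceleration).
0 = ω₀ − |α|t ⇒ t = ω₀/|α| = 29.9/3.768 = 7.936 s.

t ≈ 7.94 s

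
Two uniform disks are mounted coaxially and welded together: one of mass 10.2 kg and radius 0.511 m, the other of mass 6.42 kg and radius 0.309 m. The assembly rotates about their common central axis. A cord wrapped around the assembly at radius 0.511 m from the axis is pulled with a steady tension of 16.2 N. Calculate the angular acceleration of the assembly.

α ≈ 5.05 rad/s²

I = ½M₁R₁² + ½M₂R₂² = ½(10.2)(0.511)² + ½(6.42)(0.309)² = 1.638 kg·m².
τ = F r = (16.2)(0.511) = 8.278 N·m.
α = τ/I = 8.278/1.638 = 5.053 rad/s².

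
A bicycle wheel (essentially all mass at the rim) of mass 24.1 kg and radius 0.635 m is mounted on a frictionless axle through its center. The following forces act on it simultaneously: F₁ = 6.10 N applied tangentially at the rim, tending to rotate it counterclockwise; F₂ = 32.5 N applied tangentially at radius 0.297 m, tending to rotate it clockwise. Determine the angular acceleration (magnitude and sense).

I = MR² = (24.1)(0.635)² = 9.718 kg·m².
Taking counterclockwise as positive: τ₁ = +(6.10)(0.635) = +3.873 N·m; τ₂ = −(32.5)(0.297) = −9.652 N·m.
Net torque τ = -5.779 N·m.
α = τ/I = -5.779/9.718 = -0.5947 rad/s².

α ≈ 0.595 rad/s², clockwise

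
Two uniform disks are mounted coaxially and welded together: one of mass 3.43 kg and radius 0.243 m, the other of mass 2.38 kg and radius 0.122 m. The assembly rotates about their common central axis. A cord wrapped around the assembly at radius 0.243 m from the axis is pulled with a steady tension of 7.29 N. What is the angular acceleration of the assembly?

α ≈ 14.9 rad/s²

I = ½M₁R₁² + ½M₂R₂² = ½(3.43)(0.243)² + ½(2.38)(0.122)² = 0.1190 kg·m².
τ = F r = (7.29)(0.243) = 1.771 N·m.
α = τ/I = 1.771/0.1190 = 14.89 rad/s².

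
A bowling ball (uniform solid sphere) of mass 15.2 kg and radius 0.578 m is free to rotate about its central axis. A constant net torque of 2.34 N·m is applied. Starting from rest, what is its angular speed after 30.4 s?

ω ≈ 35.0 rad/s

I = (2/5)MR² = (2/5)(15.2)(0.578)² = 2.031 kg·m².
α = τ/I = 2.34/2.031 = 1.152 rad/s².
ω = ω₀ + αt = 0 + (1.152)(30.4) = 35.02 rad/s.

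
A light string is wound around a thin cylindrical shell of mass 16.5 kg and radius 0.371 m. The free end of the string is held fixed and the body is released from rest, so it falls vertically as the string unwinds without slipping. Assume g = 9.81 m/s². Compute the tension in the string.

Translation: Mg − T = Ma. Rotation about the center: TR = Iα with I = MR².
With a = αR: T = (I/R²)a = M a, so Mg = (1 + 1.000)Ma.
a = g/(1 + 1.000) = 9.81/2.000 = 4.905 m/s².
T = 1.000·M·a = (1.000)(16.5)(4.905) = 80.93 N.

T ≈ 80.9 N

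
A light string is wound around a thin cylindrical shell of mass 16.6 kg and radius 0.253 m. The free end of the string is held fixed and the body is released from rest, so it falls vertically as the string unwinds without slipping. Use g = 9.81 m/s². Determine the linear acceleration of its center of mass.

a ≈ 4.91 m/s²

Translation: Mg − T = Ma. Rotation about the center: TR = Iα with I = MR².
With a = αR: T = (I/R²)a = M a, so Mg = (1 + 1.000)Ma.
a = g/(1 + 1.000) = 9.81/2.000 = 4.905 m/s².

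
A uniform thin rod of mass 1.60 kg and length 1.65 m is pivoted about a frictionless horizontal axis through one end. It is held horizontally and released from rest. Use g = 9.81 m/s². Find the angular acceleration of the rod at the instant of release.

About the pivot, I = (1/3)ML² = (1/3)(1.60)(1.65)² = 1.452 kg·m².
The weight acts at the center, a distance L/2 = 0.8250 m from the pivot; τ = Mg(L/2) = 12.95 N·m.
α = τ/I = 12.95/1.452 = 8.918 rad/s².

α ≈ 8.92 rad/s²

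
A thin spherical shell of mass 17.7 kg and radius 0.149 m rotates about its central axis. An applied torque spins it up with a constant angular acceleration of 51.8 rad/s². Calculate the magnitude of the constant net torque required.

I = (2/3)MR² = (2/3)(17.7)(0.149)² = 0.2620 kg·m².
τ = Iα = (0.2620)(51.80) = 13.57 N·m.

τ ≈ 13.6 N·m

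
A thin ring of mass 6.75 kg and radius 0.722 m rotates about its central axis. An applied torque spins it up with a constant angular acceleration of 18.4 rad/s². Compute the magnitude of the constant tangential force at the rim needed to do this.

I = MR² = (6.75)(0.722)² = 3.519 kg·m².
The required torque is τ = Iα = (3.519)(18.40) = 64.74 N·m.
A tangential force at the rim gives τ = FR, so F = τ/R = 64.74/0.722 = 89.67 N.

F ≈ 89.7 N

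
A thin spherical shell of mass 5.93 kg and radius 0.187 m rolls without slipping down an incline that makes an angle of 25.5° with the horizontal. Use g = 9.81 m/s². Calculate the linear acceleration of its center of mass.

a ≈ 2.53 m/s²

Translation along the incline: Mg sinθ − f = Ma.
Rotation about the center: fR = Iα with I = (2/3)MR². No-slip gives a = αR, so f = (I/R²)a = (2/3)M a.
Substituting: Mg sinθ = (1 + 0.6667)Ma, so a = g sinθ/(1 + 0.6667) = (9.81) sin 25.5° / 1.667 = 2.534 m/s².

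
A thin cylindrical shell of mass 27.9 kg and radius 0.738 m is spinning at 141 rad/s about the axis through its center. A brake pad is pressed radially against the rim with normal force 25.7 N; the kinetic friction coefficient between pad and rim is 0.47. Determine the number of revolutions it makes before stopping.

≈ 2700 revolutions

I = MR² = (27.9)(0.738)² = 15.20 kg·m².
Friction force f = μN = (0.47)(25.7) = 12.08 N at the rim; torque magnitude τ = fR = 8.914 N·m, opposing ω.
|α| = τ/I = 8.914/15.20 = 0.5866 rad/s² (deceleration).
ω² = ω₀² − 2|α|θ with ω = 0 ⇒ θ = ω₀²/(2|α|) = 16940 rad = 2697 rev.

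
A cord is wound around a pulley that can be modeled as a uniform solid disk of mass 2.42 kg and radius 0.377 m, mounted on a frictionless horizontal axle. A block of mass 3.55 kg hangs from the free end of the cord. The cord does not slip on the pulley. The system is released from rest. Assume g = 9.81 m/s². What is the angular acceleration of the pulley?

α ≈ 19.4 rad/s²

I = ½MR² = (1/2)(2.42)(0.377)² = 0.1720 kg·m².
Block: mg − T = ma. Pulley: TR = Iα. No-slip: a = αR, so T = (I/R²)a = 1.210·a.
Then mg = (m + 1.210)a, so a = (3.55)(9.81)/(3.55 + 1.210) = 7.316 m/s².
α = a/R = 7.316/0.377 = 19.41 rad/s².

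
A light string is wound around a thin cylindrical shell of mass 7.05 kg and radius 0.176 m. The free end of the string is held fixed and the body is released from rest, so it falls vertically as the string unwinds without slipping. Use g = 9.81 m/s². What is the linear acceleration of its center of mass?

Translation: Mg − T = Ma. Rotation about the center: TR = Iα with I = MR².
With a = αR: T = (I/R²)a = M a, so Mg = (1 + 1.000)Ma.
a = g/(1 + 1.000) = 9.81/2.000 = 4.905 m/s².

a ≈ 4.91 m/s²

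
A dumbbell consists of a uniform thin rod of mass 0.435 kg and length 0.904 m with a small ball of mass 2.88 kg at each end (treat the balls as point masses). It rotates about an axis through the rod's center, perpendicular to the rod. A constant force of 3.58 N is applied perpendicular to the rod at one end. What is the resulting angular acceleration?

I_rod = (1/12)ML² = (1/12)(0.435)(0.904)² = 0.02962 kg·m².
I_balls = 2·m·(L/2)² = 2(2.88)(0.4520)² = 1.177 kg·m².
Total I = 1.206 kg·m².
τ = F·(L/2) = (3.58)(0.452) = 1.618 N·m.
α = τ/I = 1.618/1.206 = 1.341 rad/s².

α ≈ 1.34 rad/s²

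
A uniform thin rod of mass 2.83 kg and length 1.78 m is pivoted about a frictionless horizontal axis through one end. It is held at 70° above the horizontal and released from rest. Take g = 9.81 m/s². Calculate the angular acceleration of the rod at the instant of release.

α ≈ 2.83 rad/s²

About the pivot, I = (1/3)ML² = (1/3)(2.83)(1.78)² = 2.989 kg·m².
The weight acts at the center, a distance L/2 = 0.8900 m from the pivot; τ = Mg(L/2) cos 70° = 8.451 N·m.
α = τ/I = 8.451/2.989 = 2.827 rad/s².
(Equivalently α = (3g/(2L)) cos 70° = 2.827 rad/s².)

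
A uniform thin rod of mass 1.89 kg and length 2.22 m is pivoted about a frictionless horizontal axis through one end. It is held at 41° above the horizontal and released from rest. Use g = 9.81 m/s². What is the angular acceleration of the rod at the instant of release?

About the pivot, I = (1/3)ML² = (1/3)(1.89)(2.22)² = 3.105 kg·m².
The weight acts at the center, a distance L/2 = 1.110 m from the pivot; τ = Mg(L/2) cos 41° = 15.53 N·m.
α = τ/I = 15.53/3.105 = 5.003 rad/s².
(Equivalently α = (3g/(2L)) cos 41° = 5.003 rad/s².)

α ≈ 5.00 rad/s²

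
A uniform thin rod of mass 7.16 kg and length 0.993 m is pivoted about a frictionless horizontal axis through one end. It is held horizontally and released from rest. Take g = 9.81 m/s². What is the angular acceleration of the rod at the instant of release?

About the pivot, I = (1/3)ML² = (1/3)(7.16)(0.993)² = 2.353 kg·m².
The weight acts at the center, a distance L/2 = 0.4965 m from the pivot; τ = Mg(L/2) = 34.87 N·m.
α = τ/I = 34.87/2.353 = 14.82 rad/s².
(Equivalently α = (3g/(2L)) = 14.82 rad/s².)

α ≈ 14.8 rad/s²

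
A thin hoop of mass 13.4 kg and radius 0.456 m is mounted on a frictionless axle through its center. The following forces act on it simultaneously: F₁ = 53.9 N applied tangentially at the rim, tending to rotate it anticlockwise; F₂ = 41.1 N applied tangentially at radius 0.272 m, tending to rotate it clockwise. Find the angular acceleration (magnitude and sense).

I = MR² = (13.4)(0.456)² = 2.786 kg·m².
Taking anticlockwise as positive: τ₁ = +(53.9)(0.456) = +24.58 N·m; τ₂ = −(41.1)(0.272) = −11.18 N·m.
Net torque τ = 13.40 N·m.
α = τ/I = 13.40/2.786 = 4.809 rad/s².

α ≈ 4.81 rad/s², anticlockwise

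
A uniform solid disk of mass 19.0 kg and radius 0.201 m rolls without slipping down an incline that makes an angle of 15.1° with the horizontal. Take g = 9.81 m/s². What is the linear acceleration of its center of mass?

a ≈ 1.70 m/s²

Translation along the incline: Mg sinθ − f = Ma.
Rotation about the center: fR = Iα with I = ½MR². No-slip gives a = αR, so f = (I/R²)a = (1/2)M a.
Substituting: Mg sinθ = (1 + 0.5000)Ma, so a = g sinθ/(1 + 0.5000) = (9.81) sin 15.1° / 1.500 = 1.704 m/s².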